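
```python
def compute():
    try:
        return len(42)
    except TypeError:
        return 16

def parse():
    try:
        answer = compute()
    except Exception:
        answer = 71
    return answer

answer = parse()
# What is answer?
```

Step-by-step execution trace:
1. `parse()` calls `compute()`.
2. In compute: `len(42)` raises TypeError; `except TypeError` catches it → returns 16.
3. In parse: `answer = compute()` → answer = 16. No exception reaches parse.
4. `except Exception` is skipped; parse returns 16.
5. answer = 16.
Result: 16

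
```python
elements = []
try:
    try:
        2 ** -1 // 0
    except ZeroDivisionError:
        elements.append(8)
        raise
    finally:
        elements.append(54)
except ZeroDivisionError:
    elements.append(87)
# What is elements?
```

Step-by-step execution trace:
1. Inner try: `2 ** -1 // 0` raises ZeroDivisionError.
2. Inner `except ZeroDivisionError` matches → `elements.append(8)` → elements = [8].
3. bare `raise` re-raises ZeroDivisionError.
4. Inner `finally` runs during unwinding: `elements.append(54)` → elements = [8, 54].
5. Outer `except ZeroDivisionError` matches → `elements.append(87)` → elements = [8, 54, 87].
Result: [8, 54, 87]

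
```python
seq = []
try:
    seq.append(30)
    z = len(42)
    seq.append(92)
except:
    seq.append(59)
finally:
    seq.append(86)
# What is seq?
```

Step-by-step execution trace:
1. try: `seq.append(30)` → seq = [30].
2. `z = len(42)` raises TypeError; `seq.append(92)` is not reached.
3. bare `except` matches → `seq.append(59)` → seq = [30, 59].
4. finally always runs: `seq.append(86)` → seq = [30, 59, 86].
Result: [30, 59, 86]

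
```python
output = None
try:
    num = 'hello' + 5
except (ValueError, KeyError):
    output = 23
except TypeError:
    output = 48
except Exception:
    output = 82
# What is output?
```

Step-by-step execution trace:
1. `num = 'hello' + 5` raises TypeError.
2. `except (ValueError, KeyError)` does not match TypeError; skipped.
3. `except TypeError` matches (exact type match) → output = 48.
4. `except Exception` is not reached.
Result: 48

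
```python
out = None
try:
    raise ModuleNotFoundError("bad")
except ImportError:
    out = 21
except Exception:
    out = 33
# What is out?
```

Step-by-step execution trace:
1. `raise ModuleNotFoundError(...)` raises ModuleNotFoundError.
2. `except ImportError` matches (ModuleNotFoundError is a subclass of ImportError) → out = 21.
3. `except Exception` is not reached.
Result: 21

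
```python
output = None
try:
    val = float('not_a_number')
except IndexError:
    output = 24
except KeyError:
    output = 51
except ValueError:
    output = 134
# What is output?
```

Step-by-step execution trace:
1. `val = float('not_a_number')` raises ValueError.
2. `except IndexError` does not match ValueError; skipped.
3. `except KeyError` does not match ValueError; skipped.
4. `except ValueError` matches → output = 134.
Result: 134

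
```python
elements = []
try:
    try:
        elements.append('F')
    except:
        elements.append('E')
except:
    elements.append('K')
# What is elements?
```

Step-by-step execution trace:
1. Inner try: `elements.append('F')` → elements = ['F']. No exception raised.
2. Inner `except` is skipped.
3. Inner try completes normally; outer `except` is skipped.
Result: ['F']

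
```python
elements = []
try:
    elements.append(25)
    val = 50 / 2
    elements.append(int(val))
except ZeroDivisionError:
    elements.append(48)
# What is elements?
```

Step-by-step execution trace:
1. try: `elements.append(25)` → elements = [25].
2. `val = 50 / 2` → val = 25.0. No exception raised.
3. `elements.append(int(val))` → elements = [25, 25].
4. `except ZeroDivisionError` is skipped (no exception was raised).
Result: [25, 25]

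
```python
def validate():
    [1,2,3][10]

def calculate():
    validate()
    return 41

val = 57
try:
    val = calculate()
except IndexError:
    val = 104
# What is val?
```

Step-by-step execution trace:
1. val starts at 57.
2. try: `calculate()` calls `validate()`.
3. `validate()` evaluates `[1,2,3][10]`, which raises IndexError; it propagates through calculate (uncaught).
4. `return 41` in calculate is not reached; the assignment to val does not complete.
5. `except IndexError` matches → val = 104.
Result: 104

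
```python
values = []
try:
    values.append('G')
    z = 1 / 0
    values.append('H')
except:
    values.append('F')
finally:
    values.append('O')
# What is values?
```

Step-by-step execution trace:
1. try: `values.append('G')` → values = ['G'].
2. `z = 1 / 0` raises ZeroDivisionError; `values.append('H')` is not reached.
3. bare `except` matches → `values.append('F')` → values = ['G', 'F'].
4. finally always runs: `values.append('O')` → values = ['G', 'F', 'O'].
Result: ['G', 'F', 'O']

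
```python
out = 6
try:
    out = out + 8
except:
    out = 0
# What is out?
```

Step-by-step execution trace:
1. out starts at 6.
2. try: `out = out + 8` → out = 14. No exception raised.
3. `except` is skipped.
Result: 14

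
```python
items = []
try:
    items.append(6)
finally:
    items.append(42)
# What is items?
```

Step-by-step execution trace:
1. try: `items.append(6)` → items = [6].
2. The try body completes without raising.
3. finally always runs: `items.append(42)` → items = [6, 42].
Result: [6, 42]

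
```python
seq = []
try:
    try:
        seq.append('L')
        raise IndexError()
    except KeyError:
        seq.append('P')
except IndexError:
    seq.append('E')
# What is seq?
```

Step-by-step execution trace:
1. Inner try: `seq.append('L')` → seq = ['L'].
2. `raise IndexError()` raises IndexError.
3. Inner `except KeyError` does not match IndexError; exception propagates to outer try.
4. Outer `except IndexError` matches → `seq.append('E')` → seq = ['L', 'E'].
Result: ['L', 'E']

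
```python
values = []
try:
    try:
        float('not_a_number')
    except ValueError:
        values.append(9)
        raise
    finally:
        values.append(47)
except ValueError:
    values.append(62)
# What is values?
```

Step-by-step execution trace:
1. Inner try: `float('not_a_number')` raises ValueError.
2. Inner `except ValueError` matches → `values.append(9)` → values = [9].
3. bare `raise` re-raises ValueError.
4. Inner `finally` runs during unwinding: `values.append(47)` → values = [9, 47].
5. Outer `except ValueError` matches → `values.append(62)` → values = [9, 47, 62].
Result: [9, 47, 62]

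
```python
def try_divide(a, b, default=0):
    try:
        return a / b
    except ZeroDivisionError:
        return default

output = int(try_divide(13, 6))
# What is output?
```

Step-by-step execution trace:
1. `try_divide(13, 6)` enters try: `return 13 / 6` → returns 2.1666666666666665. No exception raised.
2. `except ZeroDivisionError` is skipped.
3. `int(2.1666666666666665)` → 2 → output = 2.
Result: 2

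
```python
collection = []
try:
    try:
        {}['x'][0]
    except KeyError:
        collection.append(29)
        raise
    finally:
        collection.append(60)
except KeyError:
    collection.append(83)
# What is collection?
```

Step-by-step execution trace:
1. Inner try: `{}['x'][0]` raises KeyError.
2. Inner `except KeyError` matches → `collection.append(29)` → collection = [29].
3. bare `raise` re-raises KeyError.
4. Inner `finally` runs during unwinding: `collection.append(60)` → collection = [29, 60].
5. Outer `except KeyError` matches → `collection.append(83)` → collection = [29, 60, 83].
Result: [29, 60, 83]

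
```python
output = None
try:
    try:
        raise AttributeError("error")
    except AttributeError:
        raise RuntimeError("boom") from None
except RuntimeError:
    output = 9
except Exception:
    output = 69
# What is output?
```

Step-by-step execution trace:
1. Inner try raises AttributeError; inner `except AttributeError` catches it.
2. `raise RuntimeError(...) from None` raises RuntimeError (from None suppresses __context__, but the active exception is still RuntimeError).
3. Outer `except RuntimeError` matches → output = 9.
4. `except Exception` is not reached.
Result: 9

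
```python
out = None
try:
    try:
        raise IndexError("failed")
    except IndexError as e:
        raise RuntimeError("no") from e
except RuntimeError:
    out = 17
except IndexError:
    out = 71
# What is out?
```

Step-by-step execution trace:
1. Inner try raises IndexError; inner `except IndexError as e` catches it.
2. `raise RuntimeError(...) from e` raises RuntimeError (IndexError is attached as __cause__, but only RuntimeError is active).
3. Outer `except RuntimeError` matches → out = 17.
4. `except IndexError` is not reached.
Result: 17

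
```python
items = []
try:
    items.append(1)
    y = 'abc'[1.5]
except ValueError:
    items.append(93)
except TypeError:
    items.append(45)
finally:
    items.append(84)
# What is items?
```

Step-by-step execution trace:
1. try: `items.append(1)` → items = [1].
2. `y = 'abc'[1.5]` raises TypeError.
3. `except ValueError` does not match TypeError; skipped.
4. `except TypeError` matches → `items.append(45)` → items = [1, 45].
5. finally always runs: `items.append(84)` → items = [1, 45, 84].
Result: [1, 45, 84]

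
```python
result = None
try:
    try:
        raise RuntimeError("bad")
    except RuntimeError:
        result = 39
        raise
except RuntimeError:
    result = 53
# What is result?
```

Step-by-step execution trace:
1. Inner try: `raise RuntimeError("bad")` raises RuntimeError.
2. Inner `except RuntimeError` matches → result = 39.
3. bare `raise` re-raises the same RuntimeError.
4. Outer `except RuntimeError` matches → result = 53.
Result: 53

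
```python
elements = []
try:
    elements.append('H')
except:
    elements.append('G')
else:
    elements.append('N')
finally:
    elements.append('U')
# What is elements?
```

Step-by-step execution trace:
1. try: `elements.append('H')` → elements = ['H']. No exception raised.
2. `except` is skipped.
3. `else` runs: `elements.append('N')` → elements = ['H', 'N'].
4. `finally` always runs: `elements.append('U')` → elements = ['H', 'N', 'U'].
Result: ['H', 'N', 'U']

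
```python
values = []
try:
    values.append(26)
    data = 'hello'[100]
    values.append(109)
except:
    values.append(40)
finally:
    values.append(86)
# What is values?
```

Step-by-step execution trace:
1. try: `values.append(26)` → values = [26].
2. `data = 'hello'[100]` raises IndexError; `values.append(109)` is not reached.
3. bare `except` matches → `values.append(40)` → values = [26, 40].
4. finally always runs: `values.append(86)` → values = [26, 40, 86].
Result: [26, 40, 86]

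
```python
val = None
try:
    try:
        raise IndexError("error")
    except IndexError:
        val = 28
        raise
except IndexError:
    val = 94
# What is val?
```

Step-by-step execution trace:
1. Inner try: `raise IndexError("error")` raises IndexError.
2. Inner `except IndexError` matches → val = 28.
3. bare `raise` re-raises the same IndexError.
4. Outer `except IndexError` matches → val = 94.
Result: 94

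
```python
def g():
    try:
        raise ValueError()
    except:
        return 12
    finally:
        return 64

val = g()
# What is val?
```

Step-by-step execution trace:
1. `g()` enters try: `raise ValueError()` raises ValueError.
2. bare `except` matches → `return 12` sets pending return value 12.
3. Before returning, `finally: return 64` runs and overrides the pending return.
4. g() returns 64 → val = 64.
Result: 64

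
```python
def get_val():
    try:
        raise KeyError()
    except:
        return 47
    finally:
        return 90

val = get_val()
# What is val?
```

Step-by-step execution trace:
1. `get_val()` enters try: `raise KeyError()` raises KeyError.
2. bare `except` matches → `return 47` sets pending return value 47.
3. Before returning, `finally: return 90` runs and overrides the pending return.
4. get_val() returns 90 → val = 90.
Result: 90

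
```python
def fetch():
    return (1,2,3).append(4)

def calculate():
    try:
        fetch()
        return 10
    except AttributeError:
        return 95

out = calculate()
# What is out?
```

Step-by-step execution trace:
1. `calculate()` calls `fetch()`.
2. `fetch()` evaluates `(1,2,3).append(4)`, which raises AttributeError; it propagates to the caller.
3. `return 10` is not reached.
4. `except AttributeError` in calculate matches → returns 95.
5. out = 95.
Result: 95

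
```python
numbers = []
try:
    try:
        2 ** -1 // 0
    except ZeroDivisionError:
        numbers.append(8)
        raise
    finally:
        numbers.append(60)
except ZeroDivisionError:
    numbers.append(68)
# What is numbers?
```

Step-by-step execution trace:
1. Inner try: `2 ** -1 // 0` raises ZeroDivisionError.
2. Inner `except ZeroDivisionError` matches → `numbers.append(8)` → numbers = [8].
3. bare `raise` re-raises ZeroDivisionError.
4. Inner `finally` runs during unwinding: `numbers.append(60)` → numbers = [8, 60].
5. Outer `except ZeroDivisionError` matches → `numbers.append(68)` → numbers = [8, 60, 68].
Result: [8, 60, 68]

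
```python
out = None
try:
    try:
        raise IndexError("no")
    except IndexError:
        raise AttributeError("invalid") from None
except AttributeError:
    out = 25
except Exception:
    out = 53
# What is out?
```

Step-by-step execution trace:
1. Inner try raises IndexError; inner `except IndexError` catches it.
2. `raise AttributeError(...) from None` raises AttributeError (from None suppresses __context__, but the active exception is still AttributeError).
3. Outer `except AttributeError` matches → out = 25.
4. `except Exception` is not reached.
Result: 25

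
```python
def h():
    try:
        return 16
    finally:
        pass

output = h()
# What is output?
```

Step-by-step execution trace:
1. `h()` enters try: `return 16` sets pending return value 16.
2. Before returning, `finally: pass` runs (no effect).
3. h() returns 16 → output = 16.
Result: 16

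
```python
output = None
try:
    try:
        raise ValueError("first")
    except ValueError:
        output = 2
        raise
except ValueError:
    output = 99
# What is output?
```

Step-by-step execution trace:
1. Inner try: `raise ValueError("first")` raises ValueError.
2. Inner `except ValueError` matches → output = 2.
3. bare `raise` re-raises the same ValueError.
4. Outer `except ValueError` matches → output = 99.
Result: 99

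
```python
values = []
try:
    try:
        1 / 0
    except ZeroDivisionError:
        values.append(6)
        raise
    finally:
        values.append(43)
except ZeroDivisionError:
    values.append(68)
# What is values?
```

Step-by-step execution trace:
1. Inner try: `1 / 0` raises ZeroDivisionError.
2. Inner `except ZeroDivisionError` matches → `values.append(6)` → values = [6].
3. bare `raise` re-raises ZeroDivisionError.
4. Inner `finally` runs during unwinding: `values.append(43)` → values = [6, 43].
5. Outer `except ZeroDivisionError` matches → `values.append(68)` → values = [6, 43, 68].
Result: [6, 43, 68]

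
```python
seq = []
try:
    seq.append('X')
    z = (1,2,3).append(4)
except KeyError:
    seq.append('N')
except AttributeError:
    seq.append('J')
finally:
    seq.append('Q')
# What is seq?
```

Step-by-step execution trace:
1. try: `seq.append('X')` → seq = ['X'].
2. `z = (1,2,3).append(4)` raises AttributeError.
3. `except KeyError` does not match AttributeError; skipped.
4. `except AttributeError` matches → `seq.append('J')` → seq = ['X', 'J'].
5. finally always runs: `seq.append('Q')` → seq = ['X', 'J', 'Q'].
Result: ['X', 'J', 'Q']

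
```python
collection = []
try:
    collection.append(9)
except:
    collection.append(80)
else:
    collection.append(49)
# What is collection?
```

Step-by-step execution trace:
1. try: `collection.append(9)` → collection = [9]. No exception raised.
2. `except` is skipped.
3. `else` runs (try completed without exception): `collection.append(49)` → collection = [9, 49].
Result: [9, 49]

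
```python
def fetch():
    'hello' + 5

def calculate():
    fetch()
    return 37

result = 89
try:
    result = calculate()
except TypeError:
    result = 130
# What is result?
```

Step-by-step execution trace:
1. result starts at 89.
2. try: `calculate()` calls `fetch()`.
3. `fetch()` evaluates `'hello' + 5`, which raises TypeError; it propagates through calculate (uncaught).
4. `return 37` in calculate is not reached; the assignment to result does not complete.
5. `except TypeError` matches → result = 130.
Result: 130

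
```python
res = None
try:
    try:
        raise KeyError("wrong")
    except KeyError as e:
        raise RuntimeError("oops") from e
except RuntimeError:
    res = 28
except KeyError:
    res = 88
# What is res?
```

Step-by-step execution trace:
1. Inner try raises KeyError; inner `except KeyError as e` catches it.
2. `raise RuntimeError(...) from e` raises RuntimeError (KeyError is attached as __cause__, but only RuntimeError is active).
3. Outer `except RuntimeError` matches → res = 28.
4. `except KeyError` is not reached.
Result: 28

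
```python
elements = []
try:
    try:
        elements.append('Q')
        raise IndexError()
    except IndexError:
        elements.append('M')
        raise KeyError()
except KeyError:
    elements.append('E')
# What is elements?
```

Step-by-step execution trace:
1. Inner try: `elements.append('Q')` → elements = ['Q'].
2. `raise IndexError()` raises IndexError.
3. Inner `except IndexError` matches → `elements.append('M')` → elements = ['Q', 'M'].
4. `raise KeyError()` raises KeyError; propagates to outer try.
5. Outer `except KeyError` matches → `elements.append('E')` → elements = ['Q', 'M', 'E'].
Result: ['Q', 'M', 'E']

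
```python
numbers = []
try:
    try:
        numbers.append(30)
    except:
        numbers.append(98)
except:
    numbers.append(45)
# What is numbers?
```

Step-by-step execution trace:
1. Inner try: `numbers.append(30)` → numbers = [30]. No exception raised.
2. Inner `except` is skipped.
3. Inner try completes normally; outer `except` is skipped.
Result: [30]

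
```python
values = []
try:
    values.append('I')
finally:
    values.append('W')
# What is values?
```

Step-by-step execution trace:
1. try: `values.append('I')` → values = ['I'].
2. The try body completes without raising.
3. finally always runs: `values.append('W')` → values = ['I', 'W'].
Result: ['I', 'W']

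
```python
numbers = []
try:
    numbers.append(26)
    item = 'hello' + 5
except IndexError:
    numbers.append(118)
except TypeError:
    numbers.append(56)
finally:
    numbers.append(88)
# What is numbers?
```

Step-by-step execution trace:
1. try: `numbers.append(26)` → numbers = [26].
2. `item = 'hello' + 5` raises TypeError.
3. `except IndexError` does not match TypeError; skipped.
4. `except TypeError` matches → `numbers.append(56)` → numbers = [26, 56].
5. finally always runs: `numbers.append(88)` → numbers = [26, 56, 88].
Result: [26, 56, 88]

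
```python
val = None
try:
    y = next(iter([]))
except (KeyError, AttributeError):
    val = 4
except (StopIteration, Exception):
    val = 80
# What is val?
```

Step-by-step execution trace:
1. `y = next(iter([]))` raises StopIteration.
2. `except (KeyError, AttributeError)` does not match StopIteration; skipped.
3. `except (StopIteration, Exception)` matches (StopIteration is in the tuple) → val = 80.
Result: 80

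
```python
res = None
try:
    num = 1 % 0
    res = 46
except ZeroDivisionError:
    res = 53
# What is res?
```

Step-by-step execution trace:
1. `num = 1 % 0` raises ZeroDivisionError.
2. `res = 46` is not reached.
3. `except ZeroDivisionError` matches → res = 53.
Result: 53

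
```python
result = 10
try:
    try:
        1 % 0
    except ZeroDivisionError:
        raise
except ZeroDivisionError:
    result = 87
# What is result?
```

Step-by-step execution trace:
1. Inner try: `1 % 0` raises ZeroDivisionError.
2. Inner `except ZeroDivisionError` matches; bare `raise` re-raises the same ZeroDivisionError.
3. Outer `except ZeroDivisionError` matches → result = 87.
Result: 87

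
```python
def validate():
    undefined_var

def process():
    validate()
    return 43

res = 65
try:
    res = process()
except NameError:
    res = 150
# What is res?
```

Step-by-step execution trace:
1. res starts at 65.
2. try: `process()` calls `validate()`.
3. `validate()` evaluates `undefined_var`, which raises NameError; it propagates through process (uncaught).
4. `return 43` in process is not reached; the assignment to res does not complete.
5. `except NameError` matches → res = 150.
Result: 150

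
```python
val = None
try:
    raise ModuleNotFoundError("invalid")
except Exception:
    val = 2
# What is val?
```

Step-by-step execution trace:
1. `raise ModuleNotFoundError(...)` raises ModuleNotFoundError.
2. `except Exception` matches (ModuleNotFoundError is a subclass of Exception) → val = 2.
Result: 2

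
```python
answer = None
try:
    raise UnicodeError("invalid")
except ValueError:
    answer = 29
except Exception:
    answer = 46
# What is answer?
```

Step-by-step execution trace:
1. `raise UnicodeError(...)` raises UnicodeError.
2. `except ValueError` matches (UnicodeError is a subclass of ValueError) → answer = 29.
3. `except Exception` is not reached.
Result: 29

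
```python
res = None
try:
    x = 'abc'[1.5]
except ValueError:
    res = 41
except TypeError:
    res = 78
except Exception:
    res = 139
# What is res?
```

Step-by-step execution trace:
1. `x = 'abc'[1.5]` raises TypeError.
2. `except ValueError` does not match TypeError; skipped.
3. `except TypeError` matches → res = 78.
4. Remaining except clauses are skipped.
Result: 78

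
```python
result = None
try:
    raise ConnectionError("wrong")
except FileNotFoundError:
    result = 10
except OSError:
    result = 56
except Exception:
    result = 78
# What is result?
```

Step-by-step execution trace:
1. `raise ConnectionError(...)` raises ConnectionError.
2. `except FileNotFoundError` does not match (ConnectionError is not a subclass of FileNotFoundError); skipped.
3. `except OSError` matches (ConnectionError is a subclass of OSError) → result = 56.
4. `except Exception` is not reached.
Result: 56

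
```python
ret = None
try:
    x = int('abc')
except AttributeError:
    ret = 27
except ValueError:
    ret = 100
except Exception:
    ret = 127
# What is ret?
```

Step-by-step execution trace:
1. `x = int('abc')` raises ValueError.
2. `except AttributeError` does not match ValueError; skipped.
3. `except ValueError` matches → ret = 100.
4. Remaining except clauses are skipped.
Result: 100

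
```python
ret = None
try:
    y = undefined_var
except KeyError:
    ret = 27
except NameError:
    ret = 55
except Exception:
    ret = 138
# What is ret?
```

Step-by-step execution trace:
1. `y = undefined_var` raises NameError.
2. `except KeyError` does not match NameError; skipped.
3. `except NameError` matches → ret = 55.
4. Remaining except clauses are skipped.
Result: 55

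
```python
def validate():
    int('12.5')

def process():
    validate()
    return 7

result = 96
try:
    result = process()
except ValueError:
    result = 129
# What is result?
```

Step-by-step execution trace:
1. result starts at 96.
2. try: `process()` calls `validate()`.
3. `validate()` evaluates `int('12.5')`, which raises ValueError; it propagates through process (uncaught).
4. `return 7` in process is not reached; the assignment to result does not complete.
5. `except ValueError` matches → result = 129.
Result: 129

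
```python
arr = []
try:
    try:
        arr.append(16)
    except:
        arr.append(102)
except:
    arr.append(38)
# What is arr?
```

Step-by-step execution trace:
1. Inner try: `arr.append(16)` → arr = [16]. No exception raised.
2. Inner `except` is skipped.
3. Inner try completes normally; outer `except` is skipped.
Result: [16]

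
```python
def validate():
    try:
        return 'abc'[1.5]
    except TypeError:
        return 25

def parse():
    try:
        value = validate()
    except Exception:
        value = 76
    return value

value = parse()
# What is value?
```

Step-by-step execution trace:
1. `parse()` calls `validate()`.
2. In validate: `'abc'[1.5]` raises TypeError; `except TypeError` catches it → returns 25.
3. In parse: `value = validate()` → value = 25. No exception reaches parse.
4. `except Exception` is skipped; parse returns 25.
5. value = 25.
Result: 25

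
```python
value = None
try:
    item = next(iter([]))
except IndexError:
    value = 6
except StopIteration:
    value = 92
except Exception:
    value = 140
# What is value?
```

Step-by-step execution trace:
1. `item = next(iter([]))` raises StopIteration.
2. `except IndexError` does not match StopIteration; skipped.
3. `except StopIteration` matches → value = 92.
4. Remaining except clauses are skipped.
Result: 92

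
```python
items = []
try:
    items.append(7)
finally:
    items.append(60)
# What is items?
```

Step-by-step execution trace:
1. try: `items.append(7)` → items = [7].
2. The try body completes without raising.
3. finally always runs: `items.append(60)` → items = [7, 60].
Result: [7, 60]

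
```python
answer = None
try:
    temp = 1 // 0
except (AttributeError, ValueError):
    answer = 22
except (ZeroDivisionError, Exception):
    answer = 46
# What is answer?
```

Step-by-step execution trace:
1. `temp = 1 // 0` raises ZeroDivisionError.
2. `except (AttributeError, ValueError)` does not match ZeroDivisionError; skipped.
3. `except (ZeroDivisionError, Exception)` matches (ZeroDivisionError is in the tuple) → answer = 46.
Result: 46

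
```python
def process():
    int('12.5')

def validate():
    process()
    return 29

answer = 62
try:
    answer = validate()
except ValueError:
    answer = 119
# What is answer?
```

Step-by-step execution trace:
1. answer starts at 62.
2. try: `validate()` calls `process()`.
3. `process()` evaluates `int('12.5')`, which raises ValueError; it propagates through validate (uncaught).
4. `return 29` in validate is not reached; the assignment to answer does not complete.
5. `except ValueError` matches → answer = 119.
Result: 119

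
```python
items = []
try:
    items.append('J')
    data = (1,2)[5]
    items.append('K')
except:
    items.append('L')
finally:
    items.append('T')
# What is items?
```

Step-by-step execution trace:
1. try: `items.append('J')` → items = ['J'].
2. `data = (1,2)[5]` raises IndexError; `items.append('K')` is not reached.
3. bare `except` matches → `items.append('L')` → items = ['J', 'L'].
4. finally always runs: `items.append('T')` → items = ['J', 'L', 'T'].
Result: ['J', 'L', 'T']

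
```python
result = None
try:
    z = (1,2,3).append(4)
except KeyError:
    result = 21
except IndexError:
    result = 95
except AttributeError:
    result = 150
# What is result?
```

Step-by-step execution trace:
1. `z = (1,2,3).append(4)` raises AttributeError.
2. `except KeyError` does not match AttributeError; skipped.
3. `except IndexError` does not match AttributeError; skipped.
4. `except AttributeError` matches → result = 150.
Result: 150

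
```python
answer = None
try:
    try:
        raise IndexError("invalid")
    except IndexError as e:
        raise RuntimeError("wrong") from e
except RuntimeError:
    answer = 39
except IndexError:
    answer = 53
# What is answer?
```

Step-by-step execution trace:
1. Inner try raises IndexError; inner `except IndexError as e` catches it.
2. `raise RuntimeError(...) from e` raises RuntimeError (IndexError is attached as __cause__, but only RuntimeError is active).
3. Outer `except RuntimeError` matches → answer = 39.
4. `except IndexError` is not reached.
Result: 39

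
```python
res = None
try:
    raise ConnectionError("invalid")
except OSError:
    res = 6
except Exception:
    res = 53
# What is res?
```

Step-by-step execution trace:
1. `raise ConnectionError(...)` raises ConnectionError.
2. `except OSError` matches (ConnectionError is a subclass of OSError) → res = 6.
3. `except Exception` is not reached.
Result: 6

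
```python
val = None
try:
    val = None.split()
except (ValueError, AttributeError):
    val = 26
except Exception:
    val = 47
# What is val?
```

Step-by-step execution trace:
1. `val = None.split()` raises AttributeError.
2. `except (ValueError, AttributeError)` matches (AttributeError is in the tuple) → val = 26.
3. `except Exception` is not reached.
Result: 26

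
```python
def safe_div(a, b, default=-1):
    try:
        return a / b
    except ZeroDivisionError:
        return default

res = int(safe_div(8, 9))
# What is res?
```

Step-by-step execution trace:
1. `safe_div(8, 9)` enters try: `return 8 / 9` → returns 0.8888888888888888. No exception raised.
2. `except ZeroDivisionError` is skipped.
3. `int(0.8888888888888888)` → 0 → res = 0.
Result: 0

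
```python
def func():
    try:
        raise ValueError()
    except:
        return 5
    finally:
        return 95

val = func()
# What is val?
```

Step-by-step execution trace:
1. `func()` enters try: `raise ValueError()` raises ValueError.
2. bare `except` matches → `return 5` sets pending return value 5.
3. Before returning, `finally: return 95` runs and overrides the pending return.
4. func() returns 95 → val = 95.
Result: 95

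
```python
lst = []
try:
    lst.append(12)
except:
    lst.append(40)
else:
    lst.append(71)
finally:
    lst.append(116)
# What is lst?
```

Step-by-step execution trace:
1. try: `lst.append(12)` → lst = [12]. No exception raised.
2. `except` is skipped.
3. `else` runs: `lst.append(71)` → lst = [12, 71].
4. `finally` always runs: `lst.append(116)` → lst = [12, 71, 116].
Result: [12, 71, 116]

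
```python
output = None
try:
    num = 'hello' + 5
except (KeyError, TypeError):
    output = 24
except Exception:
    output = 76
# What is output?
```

Step-by-step execution trace:
1. `num = 'hello' + 5` raises TypeError.
2. `except (KeyError, TypeError)` matches (TypeError is in the tuple) → output = 24.
3. `except Exception` is not reached.
Result: 24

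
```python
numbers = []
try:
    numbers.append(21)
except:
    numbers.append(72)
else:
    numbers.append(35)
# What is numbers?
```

Step-by-step execution trace:
1. try: `numbers.append(21)` → numbers = [21]. No exception raised.
2. `except` is skipped.
3. `else` runs (try completed without exception): `numbers.append(35)` → numbers = [21, 35].
Result: [21, 35]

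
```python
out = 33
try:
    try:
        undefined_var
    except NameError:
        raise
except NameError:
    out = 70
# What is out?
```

Step-by-step execution trace:
1. Inner try: `undefined_var` raises NameError.
2. Inner `except NameError` matches; bare `raise` re-raises the same NameError.
3. Outer `except NameError` matches → out = 70.
Result: 70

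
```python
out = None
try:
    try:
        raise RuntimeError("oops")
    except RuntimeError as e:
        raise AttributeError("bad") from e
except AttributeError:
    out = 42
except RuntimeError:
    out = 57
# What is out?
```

Step-by-step execution trace:
1. Inner try raises RuntimeError; inner `except RuntimeError as e` catches it.
2. `raise AttributeError(...) from e` raises AttributeError (RuntimeError is attached as __cause__, but only AttributeError is active).
3. Outer `except AttributeError` matches → out = 42.
4. `except RuntimeError` is not reached.
Result: 42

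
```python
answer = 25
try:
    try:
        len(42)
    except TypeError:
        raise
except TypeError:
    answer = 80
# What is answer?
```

Step-by-step execution trace:
1. Inner try: `len(42)` raises TypeError.
2. Inner `except TypeError` matches; bare `raise` re-raises the same TypeError.
3. Outer `except TypeError` matches → answer = 80.
Result: 80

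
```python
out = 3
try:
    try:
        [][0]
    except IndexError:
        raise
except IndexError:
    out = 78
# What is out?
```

Step-by-step execution trace:
1. Inner try: `[][0]` raises IndexError.
2. Inner `except IndexError` matches; bare `raise` re-raises the same IndexError.
3. Outer `except IndexError` matches → out = 78.
Result: 78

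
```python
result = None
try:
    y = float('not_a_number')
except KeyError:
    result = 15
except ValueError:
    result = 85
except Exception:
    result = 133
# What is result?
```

Step-by-step execution trace:
1. `y = float('not_a_number')` raises ValueError.
2. `except KeyError` does not match ValueError; skipped.
3. `except ValueError` matches → result = 85.
4. Remaining except clauses are skipped.
Result: 85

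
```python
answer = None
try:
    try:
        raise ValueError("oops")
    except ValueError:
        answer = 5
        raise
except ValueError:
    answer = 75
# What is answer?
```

Step-by-step execution trace:
1. Inner try: `raise ValueError("oops")` raises ValueError.
2. Inner `except ValueError` matches → answer = 5.
3. bare `raise` re-raises the same ValueError.
4. Outer `except ValueError` matches → answer = 75.
Result: 75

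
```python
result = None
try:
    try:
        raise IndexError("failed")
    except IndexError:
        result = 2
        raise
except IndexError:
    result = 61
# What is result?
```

Step-by-step execution trace:
1. Inner try: `raise IndexError("failed")` raises IndexError.
2. Inner `except IndexError` matches → result = 2.
3. bare `raise` re-raises the same IndexError.
4. Outer `except IndexError` matches → result = 61.
Result: 61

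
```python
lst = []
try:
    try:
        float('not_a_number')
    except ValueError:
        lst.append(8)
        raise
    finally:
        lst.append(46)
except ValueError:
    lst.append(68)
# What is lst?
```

Step-by-step execution trace:
1. Inner try: `float('not_a_number')` raises ValueError.
2. Inner `except ValueError` matches → `lst.append(8)` → lst = [8].
3. bare `raise` re-raises ValueError.
4. Inner `finally` runs during unwinding: `lst.append(46)` → lst = [8, 46].
5. Outer `except ValueError` matches → `lst.append(68)` → lst = [8, 46, 68].
Result: [8, 46, 68]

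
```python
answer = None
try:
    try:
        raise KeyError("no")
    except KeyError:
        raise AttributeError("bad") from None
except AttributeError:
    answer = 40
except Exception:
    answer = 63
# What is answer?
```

Step-by-step execution trace:
1. Inner try raises KeyError; inner `except KeyError` catches it.
2. `raise AttributeError(...) from None` raises AttributeError (from None suppresses __context__, but the active exception is still AttributeError).
3. Outer `except AttributeError` matches → answer = 40.
4. `except Exception` is not reached.
Result: 40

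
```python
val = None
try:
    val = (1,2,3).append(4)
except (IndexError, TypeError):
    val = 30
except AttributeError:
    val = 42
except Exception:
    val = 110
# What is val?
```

Step-by-step execution trace:
1. `val = (1,2,3).append(4)` raises AttributeError.
2. `except (IndexError, TypeError)` does not match AttributeError; skipped.
3. `except AttributeError` matches (exact type match) → val = 42.
4. `except Exception` is not reached.
Result: 42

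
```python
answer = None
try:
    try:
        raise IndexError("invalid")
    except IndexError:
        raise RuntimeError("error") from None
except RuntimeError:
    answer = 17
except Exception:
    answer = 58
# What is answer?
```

Step-by-step execution trace:
1. Inner try raises IndexError; inner `except IndexError` catches it.
2. `raise RuntimeError(...) from None` raises RuntimeError (from None suppresses __context__, but the active exception is still RuntimeError).
3. Outer `except RuntimeError` matches → answer = 17.
4. `except Exception` is not reached.
Result: 17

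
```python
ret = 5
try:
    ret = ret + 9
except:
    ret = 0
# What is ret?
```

Step-by-step execution trace:
1. ret starts at 5.
2. try: `ret = ret + 9` → ret = 14. No exception raised.
3. `except` is skipped.
Result: 14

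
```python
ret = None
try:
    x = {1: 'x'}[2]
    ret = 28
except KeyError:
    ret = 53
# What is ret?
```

Step-by-step execution trace:
1. `x = {1: 'x'}[2]` raises KeyError.
2. `ret = 28` is not reached.
3. `except KeyError` matches → ret = 53.
Result: 53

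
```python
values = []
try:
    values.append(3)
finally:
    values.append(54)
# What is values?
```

Step-by-step execution trace:
1. try: `values.append(3)` → values = [3].
2. The try body completes without raising.
3. finally always runs: `values.append(54)` → values = [3, 54].
Result: [3, 54]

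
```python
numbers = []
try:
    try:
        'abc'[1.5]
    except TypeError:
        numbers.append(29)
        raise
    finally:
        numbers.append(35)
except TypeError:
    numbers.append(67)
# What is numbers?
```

Step-by-step execution trace:
1. Inner try: `'abc'[1.5]` raises TypeError.
2. Inner `except TypeError` matches → `numbers.append(29)` → numbers = [29].
3. bare `raise` re-raises TypeError.
4. Inner `finally` runs during unwinding: `numbers.append(35)` → numbers = [29, 35].
5. Outer `except TypeError` matches → `numbers.append(67)` → numbers = [29, 35, 67].
Result: [29, 35, 67]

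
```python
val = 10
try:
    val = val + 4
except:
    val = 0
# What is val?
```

Step-by-step execution trace:
1. val starts at 10.
2. try: `val = val + 4` → val = 14. No exception raised.
3. `except` is skipped.
Result: 14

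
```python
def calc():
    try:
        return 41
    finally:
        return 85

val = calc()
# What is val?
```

Step-by-step execution trace:
1. `calc()` enters try: `return 41` sets pending return value 41.
2. Before returning, `finally: return 85` runs and overrides the pending return.
3. calc() returns 85 → val = 85.
Result: 85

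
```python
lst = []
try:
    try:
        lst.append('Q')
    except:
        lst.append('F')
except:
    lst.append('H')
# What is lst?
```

Step-by-step execution trace:
1. Inner try: `lst.append('Q')` → lst = ['Q']. No exception raised.
2. Inner `except` is skipped.
3. Inner try completes normally; outer `except` is skipped.
Result: ['Q']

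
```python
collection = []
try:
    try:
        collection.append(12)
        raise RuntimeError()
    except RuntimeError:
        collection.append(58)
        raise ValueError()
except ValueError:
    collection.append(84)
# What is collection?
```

Step-by-step execution trace:
1. Inner try: `collection.append(12)` → collection = [12].
2. `raise RuntimeError()` raises RuntimeError.
3. Inner `except RuntimeError` matches → `collection.append(58)` → collection = [12, 58].
4. `raise ValueError()` raises ValueError; propagates to outer try.
5. Outer `except ValueError` matches → `collection.append(84)` → collection = [12, 58, 84].
Result: [12, 58, 84]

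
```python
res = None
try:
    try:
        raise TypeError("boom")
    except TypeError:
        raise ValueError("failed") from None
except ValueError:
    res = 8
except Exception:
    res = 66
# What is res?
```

Step-by-step execution trace:
1. Inner try raises TypeError; inner `except TypeError` catches it.
2. `raise ValueError(...) from None` raises ValueError (from None suppresses __context__, but the active exception is still ValueError).
3. Outer `except ValueError` matches → res = 8.
4. `except Exception` is not reached.
Result: 8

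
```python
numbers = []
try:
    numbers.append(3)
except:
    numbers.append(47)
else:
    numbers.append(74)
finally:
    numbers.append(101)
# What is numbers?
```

Step-by-step execution trace:
1. try: `numbers.append(3)` → numbers = [3]. No exception raised.
2. `except` is skipped.
3. `else` runs: `numbers.append(74)` → numbers = [3, 74].
4. `finally` always runs: `numbers.append(101)` → numbers = [3, 74, 101].
Result: [3, 74, 101]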